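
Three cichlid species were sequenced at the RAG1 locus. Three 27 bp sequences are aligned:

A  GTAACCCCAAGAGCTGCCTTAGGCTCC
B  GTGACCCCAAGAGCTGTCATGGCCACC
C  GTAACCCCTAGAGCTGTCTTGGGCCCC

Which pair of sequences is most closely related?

A–B: 6/27 differ, p = 0.222, d = 0.264.
A–C: 4/27 differ, p = 0.148, d = 0.165.
B–C: 5/27 differ, p = 0.185, d = 0.213.
The smallest distance is between A and C.

A and C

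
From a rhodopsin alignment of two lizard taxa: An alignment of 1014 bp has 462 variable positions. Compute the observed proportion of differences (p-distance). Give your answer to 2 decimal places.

0.46

p = 462/1014 = 0.455621… ≈ 0.46 (to 2 d.p.).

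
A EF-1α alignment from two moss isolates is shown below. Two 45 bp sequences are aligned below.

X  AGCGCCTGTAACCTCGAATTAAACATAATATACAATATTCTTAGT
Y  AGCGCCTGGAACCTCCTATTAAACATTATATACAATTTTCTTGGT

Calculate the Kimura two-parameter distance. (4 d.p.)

Of 45 sites, 1 differences are transitions and 5 are transversions, so P = 1/45 ≈ 0.022222 and Q = 5/45 ≈ 0.111111.
Under the Kimura two-parameter model, d = −½ ln(1 − 2P − Q) − ¼ ln(1 − 2Q).
1 − 2P − Q = 0.844445, giving −½ ln(0.844445) = 0.084538.
1 − 2Q = 0.777778, giving −¼ ln(0.777778) = 0.062829.
d = 0.084538 + 0.062829 = 0.147367.

0.1474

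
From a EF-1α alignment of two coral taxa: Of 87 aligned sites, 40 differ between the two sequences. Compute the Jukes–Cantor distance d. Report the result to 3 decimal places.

p = 40/87 ≈ 0.45977.
d = −(3/4) ln(1 − 4p/3) = −0.75 ln(1 − 0.613027) = −0.75 ln(0.386973)
  = −0.75 × (-0.949400) = 0.712050 substitutions/site.

0.712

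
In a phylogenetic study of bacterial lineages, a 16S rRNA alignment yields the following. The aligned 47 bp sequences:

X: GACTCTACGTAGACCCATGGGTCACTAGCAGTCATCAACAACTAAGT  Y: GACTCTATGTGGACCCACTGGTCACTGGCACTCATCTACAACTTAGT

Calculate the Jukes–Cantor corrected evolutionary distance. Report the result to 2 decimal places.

0.19

The sequences differ at 8 of 47 sites (8, 11, 18, 19, 27, 31, 37, 44), so p = 8/47 ≈ 0.170213.
d = −(3/4) ln(1 − 4p/3) = −0.75 ln(1 − 0.226951) = −0.75 ln(0.773049)
  = −0.75 × (-0.257413) = 0.193060 substitutions/site.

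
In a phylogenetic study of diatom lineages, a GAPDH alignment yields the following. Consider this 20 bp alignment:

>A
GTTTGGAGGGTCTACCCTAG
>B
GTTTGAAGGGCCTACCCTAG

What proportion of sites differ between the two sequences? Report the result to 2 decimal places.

0.10

The sequences differ at 2 of 20 positions (sites 6, 11).
p = 2/20 = 0.10.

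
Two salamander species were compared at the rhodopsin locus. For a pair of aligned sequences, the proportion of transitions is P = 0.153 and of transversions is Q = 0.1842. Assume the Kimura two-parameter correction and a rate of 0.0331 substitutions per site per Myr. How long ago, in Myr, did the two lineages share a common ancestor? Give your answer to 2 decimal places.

6.82

Under the Kimura two-parameter model, d = −½ ln(1 − 2P − Q) − ¼ ln(1 − 2Q).
1 − 2P − Q = 0.5098, giving −½ ln(0.5098) = 0.336868.
1 − 2Q = 0.6316, giving −¼ ln(0.6316) = 0.114875.
d = 0.336868 + 0.114875 = 0.451743.
Under a molecular clock d = 2μt, so t = d/(2μ) = 0.451743 / (2 × 0.0331) = 6.82 Myr.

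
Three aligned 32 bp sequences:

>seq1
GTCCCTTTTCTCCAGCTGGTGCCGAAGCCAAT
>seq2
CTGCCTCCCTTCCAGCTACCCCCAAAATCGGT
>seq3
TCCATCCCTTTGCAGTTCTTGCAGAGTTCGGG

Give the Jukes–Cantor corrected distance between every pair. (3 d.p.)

d(seq1,seq2) = 0.736, d(seq1,seq3) = 1.176, d(seq2,seq3) = 1.040

seq1–seq2: 15/32 sites differ → p = 0.46875, d = −0.75 ln(1 − 0.625) = 0.735622 ≈ 0.736.
seq1–seq3: 19/32 sites differ → p = 0.59375, d = −0.75 ln(1 − 0.791667) = 1.176463 ≈ 1.176.
seq2–seq3: 18/32 sites differ → p = 0.5625, d = −0.75 ln(1 − 0.75) = 1.039721 ≈ 1.040.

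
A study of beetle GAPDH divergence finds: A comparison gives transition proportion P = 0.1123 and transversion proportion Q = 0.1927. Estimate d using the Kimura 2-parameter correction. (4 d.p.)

0.3917

Under the Kimura two-parameter model, d = −½ ln(1 − 2P − Q) − ¼ ln(1 − 2Q).
1 − 2P − Q = 0.5827, giving −½ ln(0.5827) = 0.270041.
1 − 2Q = 0.6146, giving −¼ ln(0.6146) = 0.121696.
d = 0.270041 + 0.121696 = 0.391737.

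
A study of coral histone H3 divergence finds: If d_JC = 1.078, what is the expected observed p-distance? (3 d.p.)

0.572

p = (3/4)(1 − e^(−4d/3)) = 0.75 × (1 − e^(-1.437333)) = 0.75 × (1 − 0.237560) = 0.571830.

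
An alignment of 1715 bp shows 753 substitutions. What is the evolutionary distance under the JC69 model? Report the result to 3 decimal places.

p = 753/1715 ≈ 0.439067.
d = −(3/4) ln(1 − 4p/3) = −0.75 ln(1 − 0.585423) = −0.75 ln(0.414577)
  = −0.75 × (-0.880497) = 0.660373 substitutions/site.

0.660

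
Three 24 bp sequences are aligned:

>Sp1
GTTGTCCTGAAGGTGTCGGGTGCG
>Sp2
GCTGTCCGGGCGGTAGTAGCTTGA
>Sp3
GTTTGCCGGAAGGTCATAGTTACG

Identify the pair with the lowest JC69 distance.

Sp1–Sp2: 12/24 differ, p = 0.500, d = 0.824.
Sp1–Sp3: 9/24 differ, p = 0.375, d = 0.520.
Sp2–Sp3: 11/24 differ, p = 0.458, d = 0.708.
The smallest distance is between Sp1 and Sp3.

Sp1 and Sp3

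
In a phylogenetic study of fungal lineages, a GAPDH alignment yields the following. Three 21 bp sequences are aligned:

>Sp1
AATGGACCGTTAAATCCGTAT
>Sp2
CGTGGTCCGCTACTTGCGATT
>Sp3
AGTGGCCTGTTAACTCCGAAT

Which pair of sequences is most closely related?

Sp1 and Sp3

Sp1–Sp2: 9/21 differ, p = 0.429, d = 0.635.
Sp1–Sp3: 5/21 differ, p = 0.238, d = 0.286.
Sp2–Sp3: 8/21 differ, p = 0.381, d = 0.532.
The smallest distance is between Sp1 and Sp3.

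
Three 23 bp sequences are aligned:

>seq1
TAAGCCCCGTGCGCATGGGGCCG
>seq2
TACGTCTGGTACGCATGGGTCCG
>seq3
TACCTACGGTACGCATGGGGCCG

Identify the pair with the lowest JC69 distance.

seq2 and seq3

seq1–seq2: 6/23 differ, p = 0.261, d = 0.321.
seq1–seq3: 6/23 differ, p = 0.261, d = 0.321.
seq2–seq3: 4/23 differ, p = 0.174, d = 0.198.
The smallest distance is between seq2 and seq3.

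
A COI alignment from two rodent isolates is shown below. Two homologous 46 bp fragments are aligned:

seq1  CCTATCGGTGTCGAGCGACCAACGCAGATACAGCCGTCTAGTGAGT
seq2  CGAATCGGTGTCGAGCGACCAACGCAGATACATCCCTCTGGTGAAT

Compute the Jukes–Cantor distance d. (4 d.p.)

0.1433

The sequences differ at 6 of 46 sites (2, 3, 33, 36, 40, 45), so p = 6/46 ≈ 0.130435.
d = −(3/4) ln(1 − 4p/3) = −0.75 ln(1 − 0.173913) = −0.75 ln(0.826087)
  = −0.75 × (-0.191055) = 0.143291 substitutions/site.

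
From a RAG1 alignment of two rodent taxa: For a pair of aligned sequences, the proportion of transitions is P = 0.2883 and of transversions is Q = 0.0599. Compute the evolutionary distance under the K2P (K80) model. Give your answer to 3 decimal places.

0.538

Under the Kimura two-parameter model, d = −½ ln(1 − 2P − Q) − ¼ ln(1 − 2Q).
1 − 2P − Q = 0.3635, giving −½ ln(0.3635) = 0.505988.
1 − 2Q = 0.8802, giving −¼ ln(0.8802) = 0.031902.
d = 0.505988 + 0.031902 = 0.537890.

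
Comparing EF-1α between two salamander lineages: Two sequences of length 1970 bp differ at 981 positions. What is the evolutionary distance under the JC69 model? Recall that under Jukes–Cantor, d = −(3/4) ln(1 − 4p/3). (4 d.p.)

0.8179

p = 981/1970 ≈ 0.49797.
d = −(3/4) ln(1 − 4p/3) = −0.75 ln(1 − 0.66396) = −0.75 ln(0.33604)
  = −0.75 × (-1.090525) = 0.817894 substitutions/site.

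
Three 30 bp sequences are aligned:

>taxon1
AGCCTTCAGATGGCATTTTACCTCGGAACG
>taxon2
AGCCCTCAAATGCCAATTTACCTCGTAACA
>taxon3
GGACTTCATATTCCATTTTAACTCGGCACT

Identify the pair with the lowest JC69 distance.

taxon1–taxon2: 6/30 differ, p = 0.200, d = 0.233.
taxon1–taxon3: 8/30 differ, p = 0.267, d = 0.330.
taxon2–taxon3: 10/30 differ, p = 0.333, d = 0.441.
The smallest distance is between taxon1 and taxon2.

taxon1 and taxon2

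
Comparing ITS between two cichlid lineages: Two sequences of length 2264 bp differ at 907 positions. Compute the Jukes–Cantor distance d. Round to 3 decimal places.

0.573

p = 907/2264 ≈ 0.400618.
d = −(3/4) ln(1 − 4p/3) = −0.75 ln(1 − 0.534157) = −0.75 ln(0.465843)
  = −0.75 × (-0.763907) = 0.572930 substitutions/site.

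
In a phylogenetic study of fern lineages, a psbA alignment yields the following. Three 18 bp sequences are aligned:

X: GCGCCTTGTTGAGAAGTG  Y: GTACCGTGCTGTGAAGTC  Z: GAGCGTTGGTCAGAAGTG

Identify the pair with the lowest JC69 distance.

X–Y: 6/18 differ, p = 0.333, d = 0.441.
X–Z: 4/18 differ, p = 0.222, d = 0.264.
Y–Z: 8/18 differ, p = 0.444, d = 0.673.
The smallest distance is between X and Z.

X and Z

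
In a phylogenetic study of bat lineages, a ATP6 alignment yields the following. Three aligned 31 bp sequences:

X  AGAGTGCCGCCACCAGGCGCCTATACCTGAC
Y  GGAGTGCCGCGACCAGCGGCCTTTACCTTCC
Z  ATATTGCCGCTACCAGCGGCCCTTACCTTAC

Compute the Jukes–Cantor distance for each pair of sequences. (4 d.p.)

X–Y: 7/31 sites differ → p ≈ 0.225806, d = −0.75 ln(1 − 0.301075) = 0.268659 ≈ 0.2687.
X–Z: 8/31 sites differ → p ≈ 0.258065, d = −0.75 ln(1 − 0.344087) = 0.316295 ≈ 0.3163.
Y–Z: 6/31 sites differ → p ≈ 0.193548, d = −0.75 ln(1 − 0.258064) = 0.223869 ≈ 0.2239.

d(X,Y) = 0.2687, d(X,Z) = 0.3163, d(Y,Z) = 0.2239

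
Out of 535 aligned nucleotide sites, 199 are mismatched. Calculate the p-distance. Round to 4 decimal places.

0.3720

p = 199/535 = 0.371962… ≈ 0.3720 (to 4 d.p.).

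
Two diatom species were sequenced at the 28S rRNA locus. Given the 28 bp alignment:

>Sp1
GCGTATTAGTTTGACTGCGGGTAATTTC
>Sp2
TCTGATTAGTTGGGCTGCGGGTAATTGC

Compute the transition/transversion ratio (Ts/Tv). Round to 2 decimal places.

Transitions are A↔G and C↔T; transversions are all other mismatches.
Transitions: 1. Transversions: 5.
R = 1/5 = 0.20.

0.20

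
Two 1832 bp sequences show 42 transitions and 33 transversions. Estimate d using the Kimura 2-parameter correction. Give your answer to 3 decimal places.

P = 42/1832 ≈ 0.022926 and Q = 33/1832 ≈ 0.018013.
Under the Kimura two-parameter model, d = −½ ln(1 − 2P − Q) − ¼ ln(1 − 2Q).
1 − 2P − Q = 0.936135, giving −½ ln(0.936135) = 0.032998.
1 − 2Q = 0.963974, giving −¼ ln(0.963974) = 0.009173.
d = 0.032998 + 0.009173 = 0.042171.

0.042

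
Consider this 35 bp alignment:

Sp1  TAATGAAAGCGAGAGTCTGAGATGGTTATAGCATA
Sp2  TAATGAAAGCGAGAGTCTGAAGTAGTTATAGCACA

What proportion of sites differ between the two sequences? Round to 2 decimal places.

0.11

The sequences differ at 4 of 35 positions (sites 21, 22, 24, 34).
p = 4/35 = 0.114285… ≈ 0.11 (to 2 d.p.).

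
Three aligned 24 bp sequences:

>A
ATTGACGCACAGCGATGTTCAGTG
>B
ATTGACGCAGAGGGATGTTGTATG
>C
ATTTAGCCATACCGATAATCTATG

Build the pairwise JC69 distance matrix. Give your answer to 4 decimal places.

d(A,B) = 0.2441, d(A,C) = 0.5199, d(B,C) = 0.5199

A–B: 5/24 sites differ → p ≈ 0.208333, d = −0.75 ln(1 − 0.277777) = 0.244066 ≈ 0.2441.
A–C: 9/24 sites differ → p = 0.375, d = −0.75 ln(1 − 0.5) = 0.519860 ≈ 0.5199.
B–C: 9/24 sites differ → p = 0.375, d = −0.75 ln(1 − 0.5) = 0.519860 ≈ 0.5199.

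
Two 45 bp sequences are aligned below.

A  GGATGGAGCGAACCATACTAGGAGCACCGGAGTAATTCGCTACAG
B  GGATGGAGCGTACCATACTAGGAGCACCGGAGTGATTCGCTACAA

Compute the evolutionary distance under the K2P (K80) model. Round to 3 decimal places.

0.070

Of 45 sites, 2 differences are transitions and 1 are transversions, so P = 2/45 ≈ 0.044444 and Q = 1/45 ≈ 0.022222.
Under the Kimura two-parameter model, d = −½ ln(1 − 2P − Q) − ¼ ln(1 − 2Q).
1 − 2P − Q = 0.88889, giving −½ ln(0.88889) = 0.058891.
1 − 2Q = 0.955556, giving −¼ ln(0.955556) = 0.011365.
d = 0.058891 + 0.011365 = 0.070256.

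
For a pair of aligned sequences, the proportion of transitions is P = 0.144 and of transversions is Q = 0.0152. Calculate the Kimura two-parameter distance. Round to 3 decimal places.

0.188

Under the Kimura two-parameter model, d = −½ ln(1 − 2P − Q) − ¼ ln(1 − 2Q).
1 − 2P − Q = 0.6968, giving −½ ln(0.6968) = 0.180628.
1 − 2Q = 0.9696, giving −¼ ln(0.9696) = 0.007718.
d = 0.180628 + 0.007718 = 0.188346.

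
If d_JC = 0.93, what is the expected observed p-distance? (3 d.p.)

p = (3/4)(1 − e^(−4d/3)) = 0.75 × (1 − e^(-1.24)) = 0.75 × (1 − 0.289384) = 0.532962.

0.533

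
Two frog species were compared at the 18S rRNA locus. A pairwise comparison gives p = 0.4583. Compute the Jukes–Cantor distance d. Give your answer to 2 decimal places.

d = −(3/4) ln(1 − 4p/3) = −0.75 ln(1 − 0.611067) = −0.75 ln(0.388933)
  = −0.75 × (-0.944348) = 0.708261 substitutions/site.

0.71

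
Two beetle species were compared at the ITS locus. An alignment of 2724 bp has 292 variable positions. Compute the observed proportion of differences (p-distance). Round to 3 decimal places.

p = 292/2724 = 0.107195… ≈ 0.107 (to 3 d.p.).

0.107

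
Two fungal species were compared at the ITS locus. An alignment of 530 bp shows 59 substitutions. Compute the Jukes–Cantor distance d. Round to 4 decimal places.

0.1205

p = 59/530 ≈ 0.111321.
d = −(3/4) ln(1 − 4p/3) = −0.75 ln(1 − 0.148428) = −0.75 ln(0.851572)
  = −0.75 × (-0.160671) = 0.120503 substitutions/site.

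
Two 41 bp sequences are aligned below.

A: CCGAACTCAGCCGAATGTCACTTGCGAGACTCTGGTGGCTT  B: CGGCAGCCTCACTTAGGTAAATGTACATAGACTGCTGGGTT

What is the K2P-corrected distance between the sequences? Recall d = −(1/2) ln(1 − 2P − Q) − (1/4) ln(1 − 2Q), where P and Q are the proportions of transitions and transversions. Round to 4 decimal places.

Of 41 sites, 1 differences are transitions and 20 are transversions, so P = 1/41 ≈ 0.02439 and Q = 20/41 ≈ 0.487805.
Under the Kimura two-parameter model, d = −½ ln(1 − 2P − Q) − ¼ ln(1 − 2Q).
1 − 2P − Q = 0.463415, giving −½ ln(0.463415) = 0.384566.
1 − 2Q = 0.02439, giving −¼ ln(0.02439) = 0.928396.
d = 0.384566 + 0.928396 = 1.312962.

1.3130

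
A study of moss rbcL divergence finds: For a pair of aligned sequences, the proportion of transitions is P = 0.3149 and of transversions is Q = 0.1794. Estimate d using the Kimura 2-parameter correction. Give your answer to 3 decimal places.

Under the Kimura two-parameter model, d = −½ ln(1 − 2P − Q) − ¼ ln(1 − 2Q).
1 − 2P − Q = 0.1908, giving −½ ln(0.1908) = 0.828265.
1 − 2Q = 0.6412, giving −¼ ln(0.6412) = 0.111103.
d = 0.828265 + 0.111103 = 0.939368.

0.939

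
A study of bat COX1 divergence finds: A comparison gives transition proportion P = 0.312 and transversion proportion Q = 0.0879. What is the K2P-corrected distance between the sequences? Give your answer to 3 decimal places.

0.671

Under the Kimura two-parameter model, d = −½ ln(1 − 2P − Q) − ¼ ln(1 − 2Q).
1 − 2P − Q = 0.2881, giving −½ ln(0.2881) = 0.622224.
1 − 2Q = 0.8242, giving −¼ ln(0.8242) = 0.048336.
d = 0.622224 + 0.048336 = 0.670560.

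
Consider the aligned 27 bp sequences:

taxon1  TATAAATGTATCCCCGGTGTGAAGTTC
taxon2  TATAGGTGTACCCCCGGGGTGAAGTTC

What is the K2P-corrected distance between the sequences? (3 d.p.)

0.169

Of 27 sites, 3 differences are transitions and 1 are transversions, so P = 3/27 ≈ 0.111111 and Q = 1/27 ≈ 0.037037.
Under the Kimura two-parameter model, d = −½ ln(1 − 2P − Q) − ¼ ln(1 − 2Q).
1 − 2P − Q = 0.740741, giving −½ ln(0.740741) = 0.150052.
1 − 2Q = 0.925926, giving −¼ ln(0.925926) = 0.019240.
d = 0.150052 + 0.019240 = 0.169292.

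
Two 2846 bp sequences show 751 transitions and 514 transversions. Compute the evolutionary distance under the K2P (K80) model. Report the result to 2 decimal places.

0.73

P = 751/2846 ≈ 0.263879 and Q = 514/2846 ≈ 0.180604.
Under the Kimura two-parameter model, d = −½ ln(1 − 2P − Q) − ¼ ln(1 − 2Q).
1 − 2P − Q = 0.291638, giving −½ ln(0.291638) = 0.616121.
1 − 2Q = 0.638792, giving −¼ ln(0.638792) = 0.112044.
d = 0.616121 + 0.112044 = 0.728165.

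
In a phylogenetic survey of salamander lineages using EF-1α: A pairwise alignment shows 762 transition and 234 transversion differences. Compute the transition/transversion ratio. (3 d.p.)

3.256

R = 762/234 = 3.256410… ≈ 3.256 (to 3 d.p.).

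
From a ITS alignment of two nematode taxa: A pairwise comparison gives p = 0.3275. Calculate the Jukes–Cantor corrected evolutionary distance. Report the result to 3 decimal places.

0.430

d = −(3/4) ln(1 − 4p/3) = −0.75 ln(1 − 0.436667) = −0.75 ln(0.563333)
  = −0.75 × (-0.573884) = 0.430413 substitutions/site.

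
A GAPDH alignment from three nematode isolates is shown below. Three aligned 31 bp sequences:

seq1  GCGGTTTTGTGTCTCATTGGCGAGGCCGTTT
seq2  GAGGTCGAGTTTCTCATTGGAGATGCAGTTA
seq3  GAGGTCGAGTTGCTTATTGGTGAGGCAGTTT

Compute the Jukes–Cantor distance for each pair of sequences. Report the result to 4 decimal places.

d(seq1,seq2) = 0.3672, d(seq1,seq3) = 0.3672, d(seq2,seq3) = 0.1816

seq1–seq2: 9/31 sites differ → p ≈ 0.290323, d = −0.75 ln(1 − 0.387097) = 0.367161 ≈ 0.3672.
seq1–seq3: 9/31 sites differ → p ≈ 0.290323, d = −0.75 ln(1 − 0.387097) = 0.367161 ≈ 0.3672.
seq2–seq3: 5/31 sites differ → p ≈ 0.16129, d = −0.75 ln(1 − 0.215053) = 0.181604 ≈ 0.1816.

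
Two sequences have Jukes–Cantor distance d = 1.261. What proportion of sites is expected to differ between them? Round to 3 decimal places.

p = (3/4)(1 − e^(−4d/3)) = 0.75 × (1 − e^(-1.681333)) = 0.75 × (1 − 0.186126) = 0.610406.

0.610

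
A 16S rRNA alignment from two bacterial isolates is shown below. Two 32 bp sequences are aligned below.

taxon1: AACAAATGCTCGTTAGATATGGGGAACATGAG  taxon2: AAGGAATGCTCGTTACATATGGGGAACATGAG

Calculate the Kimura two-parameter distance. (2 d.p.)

Of 32 sites, 1 differences are transitions and 2 are transversions, so P = 1/32 = 0.03125 and Q = 2/32 = 0.0625.
Under the Kimura two-parameter model, d = −½ ln(1 − 2P − Q) − ¼ ln(1 − 2Q).
1 − 2P − Q = 0.875, giving −½ ln(0.875) = 0.066766.
1 − 2Q = 0.875, giving −¼ ln(0.875) = 0.033383.
d = 0.066766 + 0.033383 = 0.100149.

0.10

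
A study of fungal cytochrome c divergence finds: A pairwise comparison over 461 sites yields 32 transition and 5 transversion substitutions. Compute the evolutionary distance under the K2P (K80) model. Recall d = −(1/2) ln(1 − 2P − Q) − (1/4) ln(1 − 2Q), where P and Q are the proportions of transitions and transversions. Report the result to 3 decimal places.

0.087

P = 32/461 ≈ 0.069414 and Q = 5/461 ≈ 0.010846.
Under the Kimura two-parameter model, d = −½ ln(1 − 2P − Q) − ¼ ln(1 − 2Q).
1 − 2P − Q = 0.850326, giving −½ ln(0.850326) = 0.081068.
1 − 2Q = 0.978308, giving −¼ ln(0.978308) = 0.005483.
d = 0.081068 + 0.005483 = 0.086551.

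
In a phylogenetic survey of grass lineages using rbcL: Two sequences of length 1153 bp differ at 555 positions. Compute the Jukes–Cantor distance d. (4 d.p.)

0.7700

p = 555/1153 ≈ 0.481353.
d = −(3/4) ln(1 − 4p/3) = −0.75 ln(1 − 0.641804) = −0.75 ln(0.358196)
  = −0.75 × (-1.026675) = 0.770006 substitutions/site.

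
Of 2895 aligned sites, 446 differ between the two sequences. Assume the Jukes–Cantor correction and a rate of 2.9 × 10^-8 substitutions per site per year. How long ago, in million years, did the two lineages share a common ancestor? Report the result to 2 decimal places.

p = 446/2895 ≈ 0.154059.
d = −(3/4) ln(1 − 4p/3) = −0.75 ln(1 − 0.205412) = −0.75 ln(0.794588)
  = −0.75 × (-0.229932) = 0.172449 substitutions/site.
Under a molecular clock d = 2μt, so t = d/(2μ) = 0.172449 / (2 × 2.9 × 10^-8) = 2.97 million years.

2.97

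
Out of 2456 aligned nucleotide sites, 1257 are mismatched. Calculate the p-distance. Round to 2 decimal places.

p = 1257/2456 = 0.511807… ≈ 0.51 (to 2 d.p.).

0.51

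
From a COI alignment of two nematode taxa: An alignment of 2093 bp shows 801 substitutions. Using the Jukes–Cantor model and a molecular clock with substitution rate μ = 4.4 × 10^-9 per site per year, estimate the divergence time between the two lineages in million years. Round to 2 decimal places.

60.84

p = 801/2093 ≈ 0.382704.
d = −(3/4) ln(1 − 4p/3) = −0.75 ln(1 − 0.510272) = −0.75 ln(0.489728)
  = −0.75 × (-0.713905) = 0.535429 substitutions/site.
Under a molecular clock d = 2μt, so t = d/(2μ) = 0.535429 / (2 × 4.4 × 10^-9) = 60.84 million years.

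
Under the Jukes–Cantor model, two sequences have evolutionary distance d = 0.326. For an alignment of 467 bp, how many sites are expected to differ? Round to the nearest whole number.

Invert JC69: p = (3/4)(1 − e^(−4d/3)) = 0.75 × (1 − e^(-0.434667)) = 0.75 × (1 − 0.647480) = 0.264390.
Expected differing sites = pL ≈ 0.264390 × 467 = 123.47013 ≈ 123.

123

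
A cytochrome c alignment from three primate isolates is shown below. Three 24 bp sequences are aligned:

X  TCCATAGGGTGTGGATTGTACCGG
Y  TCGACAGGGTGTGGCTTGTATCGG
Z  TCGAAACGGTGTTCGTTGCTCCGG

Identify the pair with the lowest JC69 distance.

X and Y

X–Y: 4/24 differ, p = 0.167, d = 0.188.
X–Z: 8/24 differ, p = 0.333, d = 0.441.
Y–Z: 8/24 differ, p = 0.333, d = 0.441.
The smallest distance is between X and Y.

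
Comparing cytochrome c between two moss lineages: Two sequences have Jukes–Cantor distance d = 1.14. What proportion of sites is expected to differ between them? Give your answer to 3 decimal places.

0.586

p = (3/4)(1 − e^(−4d/3)) = 0.75 × (1 − e^(-1.52)) = 0.75 × (1 − 0.218712) = 0.585966.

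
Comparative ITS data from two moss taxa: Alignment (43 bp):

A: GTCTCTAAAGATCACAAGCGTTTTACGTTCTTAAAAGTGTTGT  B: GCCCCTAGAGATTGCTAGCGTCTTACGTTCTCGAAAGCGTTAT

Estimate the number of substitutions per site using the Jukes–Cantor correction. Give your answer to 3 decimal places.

The sequences differ at 11 of 43 sites, so p = 11/43 ≈ 0.255814.
d = −(3/4) ln(1 − 4p/3) = −0.75 ln(1 − 0.341085) = −0.75 ln(0.658915)
  = −0.75 × (-0.417161) = 0.312871 substitutions/site.

0.313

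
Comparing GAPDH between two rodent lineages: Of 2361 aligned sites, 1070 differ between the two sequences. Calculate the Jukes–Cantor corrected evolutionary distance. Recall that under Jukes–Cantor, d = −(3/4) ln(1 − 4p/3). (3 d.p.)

0.695

p = 1070/2361 ≈ 0.453198.
d = −(3/4) ln(1 − 4p/3) = −0.75 ln(1 − 0.604264) = −0.75 ln(0.395736)
  = −0.75 × (-0.927008) = 0.695256 substitutions/site.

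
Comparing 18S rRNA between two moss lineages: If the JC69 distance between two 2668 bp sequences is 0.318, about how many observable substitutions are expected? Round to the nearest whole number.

691

Invert JC69: p = (3/4)(1 − e^(−4d/3)) = 0.75 × (1 − e^(-0.424)) = 0.75 × (1 − 0.654424) = 0.259182.
Expected differing sites = pL ≈ 0.259182 × 2668 = 691.497576 ≈ 691.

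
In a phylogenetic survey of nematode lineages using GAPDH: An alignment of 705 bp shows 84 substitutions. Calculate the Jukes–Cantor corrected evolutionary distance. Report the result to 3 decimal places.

0.130

p = 84/705 ≈ 0.119149.
d = −(3/4) ln(1 − 4p/3) = −0.75 ln(1 − 0.158865) = −0.75 ln(0.841135)
  = −0.75 × (-0.173003) = 0.129752 substitutions/site.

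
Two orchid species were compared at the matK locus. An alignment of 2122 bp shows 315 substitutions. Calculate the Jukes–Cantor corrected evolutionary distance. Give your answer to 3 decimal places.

0.165

p = 315/2122 ≈ 0.148445.
d = −(3/4) ln(1 − 4p/3) = −0.75 ln(1 − 0.197927) = −0.75 ln(0.802073)
  = −0.75 × (-0.220556) = 0.165417 substitutions/site.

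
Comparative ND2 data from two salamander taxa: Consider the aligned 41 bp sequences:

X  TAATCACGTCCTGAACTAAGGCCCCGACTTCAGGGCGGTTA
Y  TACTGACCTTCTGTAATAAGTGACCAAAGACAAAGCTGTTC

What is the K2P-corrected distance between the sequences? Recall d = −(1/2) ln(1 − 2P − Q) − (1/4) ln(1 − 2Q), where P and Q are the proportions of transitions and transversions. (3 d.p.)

Of 41 sites, 4 differences are transitions and 13 are transversions, so P = 4/41 ≈ 0.097561 and Q = 13/41 ≈ 0.317073.
Under the Kimura two-parameter model, d = −½ ln(1 − 2P − Q) − ¼ ln(1 − 2Q).
1 − 2P − Q = 0.487805, giving −½ ln(0.487805) = 0.358920.
1 − 2Q = 0.365854, giving −¼ ln(0.365854) = 0.251380.
d = 0.358920 + 0.251380 = 0.610300.

0.610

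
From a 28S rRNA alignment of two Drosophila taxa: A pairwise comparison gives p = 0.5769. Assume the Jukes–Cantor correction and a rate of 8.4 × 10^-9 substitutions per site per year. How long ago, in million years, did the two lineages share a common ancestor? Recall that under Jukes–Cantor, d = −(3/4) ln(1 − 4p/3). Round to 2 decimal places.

65.46

d = −(3/4) ln(1 − 4p/3) = −0.75 ln(1 − 0.7692) = −0.75 ln(0.2308)
  = −0.75 × (-1.466204) = 1.099653 substitutions/site.
Under a molecular clock d = 2μt, so t = d/(2μ) = 1.099653 / (2 × 8.4 × 10^-9) = 65.46 million years.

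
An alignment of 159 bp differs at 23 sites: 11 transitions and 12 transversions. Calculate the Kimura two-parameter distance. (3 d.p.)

P = 11/159 ≈ 0.069182 and Q = 12/159 ≈ 0.075472.
Under the Kimura two-parameter model, d = −½ ln(1 − 2P − Q) − ¼ ln(1 − 2Q).
1 − 2P − Q = 0.786164, giving −½ ln(0.786164) = 0.120295.
1 − 2Q = 0.849056, giving −¼ ln(0.849056) = 0.040908.
d = 0.120295 + 0.040908 = 0.161203.

0.161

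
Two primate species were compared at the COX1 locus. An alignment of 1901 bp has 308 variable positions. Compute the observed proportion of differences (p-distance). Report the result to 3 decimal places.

0.162

p = 308/1901 = 0.162019… ≈ 0.162 (to 3 d.p.).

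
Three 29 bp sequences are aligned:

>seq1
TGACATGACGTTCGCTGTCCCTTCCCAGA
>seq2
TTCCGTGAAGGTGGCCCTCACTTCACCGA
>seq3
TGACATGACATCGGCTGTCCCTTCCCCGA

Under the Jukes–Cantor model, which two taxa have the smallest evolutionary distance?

seq1–seq2: 11/29 differ, p = 0.379, d = 0.529.
seq1–seq3: 4/29 differ, p = 0.138, d = 0.152.
seq2–seq3: 11/29 differ, p = 0.379, d = 0.529.
The smallest distance is between seq1 and seq3.

seq1 and seq3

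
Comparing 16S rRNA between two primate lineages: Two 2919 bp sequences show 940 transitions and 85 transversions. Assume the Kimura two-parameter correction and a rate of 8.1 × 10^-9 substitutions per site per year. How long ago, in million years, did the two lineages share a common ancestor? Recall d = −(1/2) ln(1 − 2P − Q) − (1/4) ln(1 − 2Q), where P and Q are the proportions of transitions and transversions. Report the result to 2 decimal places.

P = 940/2919 ≈ 0.322028 and Q = 85/2919 ≈ 0.02912.
Under the Kimura two-parameter model, d = −½ ln(1 − 2P − Q) − ¼ ln(1 − 2Q).
1 − 2P − Q = 0.326824, giving −½ ln(0.326824) = 0.559167.
1 − 2Q = 0.94176, giving −¼ ln(0.94176) = 0.015001.
d = 0.559167 + 0.015001 = 0.574168.
Under a molecular clock d = 2μt, so t = d/(2μ) = 0.574168 / (2 × 8.1 × 10^-9) = 35.44 million years.

35.44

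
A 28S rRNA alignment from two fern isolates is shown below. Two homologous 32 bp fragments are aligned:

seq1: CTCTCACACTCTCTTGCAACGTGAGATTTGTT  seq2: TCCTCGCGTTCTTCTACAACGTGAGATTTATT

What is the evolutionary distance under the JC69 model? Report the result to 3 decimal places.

0.353

The sequences differ at 9 of 32 sites (1, 2, 6, 8, 9, 13, 14, 16, 30), so p = 9/32 = 0.28125.
d = −(3/4) ln(1 − 4p/3) = −0.75 ln(1 − 0.375) = −0.75 ln(0.625)
  = −0.75 × (-0.470004) = 0.352503 substitutions/site.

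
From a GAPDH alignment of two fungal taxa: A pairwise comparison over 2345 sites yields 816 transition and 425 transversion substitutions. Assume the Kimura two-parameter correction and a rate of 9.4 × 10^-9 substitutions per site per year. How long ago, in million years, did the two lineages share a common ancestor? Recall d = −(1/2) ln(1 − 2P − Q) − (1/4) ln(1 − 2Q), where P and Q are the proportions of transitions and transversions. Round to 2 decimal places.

61.76

P = 816/2345 ≈ 0.347974 and Q = 425/2345 ≈ 0.181237.
Under the Kimura two-parameter model, d = −½ ln(1 − 2P − Q) − ¼ ln(1 − 2Q).
1 − 2P − Q = 0.122815, giving −½ ln(0.122815) = 1.048538.
1 − 2Q = 0.637526, giving −¼ ln(0.637526) = 0.112540.
d = 1.048538 + 0.112540 = 1.161078.
Under a molecular clock d = 2μt, so t = d/(2μ) = 1.161078 / (2 × 9.4 × 10^-9) = 61.76 million years.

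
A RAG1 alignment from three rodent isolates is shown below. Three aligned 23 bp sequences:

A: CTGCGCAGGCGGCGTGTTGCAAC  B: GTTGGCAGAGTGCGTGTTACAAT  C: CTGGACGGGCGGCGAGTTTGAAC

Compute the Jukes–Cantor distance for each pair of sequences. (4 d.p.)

A–B: 8/23 sites differ → p ≈ 0.347826, d = −0.75 ln(1 − 0.463768) = 0.467391 ≈ 0.4674.
A–C: 6/23 sites differ → p ≈ 0.26087, d = −0.75 ln(1 − 0.347827) = 0.320584 ≈ 0.3206.
B–C: 11/23 sites differ → p ≈ 0.478261, d = −0.75 ln(1 − 0.637681) = 0.761423 ≈ 0.7614.

d(A,B) = 0.4674, d(A,C) = 0.3206, d(B,C) = 0.7614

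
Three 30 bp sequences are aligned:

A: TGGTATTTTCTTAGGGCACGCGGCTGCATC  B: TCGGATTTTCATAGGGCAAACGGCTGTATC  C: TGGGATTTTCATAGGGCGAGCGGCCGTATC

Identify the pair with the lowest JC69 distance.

A–B: 6/30 differ, p = 0.200, d = 0.233.
A–C: 6/30 differ, p = 0.200, d = 0.233.
B–C: 4/30 differ, p = 0.133, d = 0.147.
The smallest distance is between B and C.

B and C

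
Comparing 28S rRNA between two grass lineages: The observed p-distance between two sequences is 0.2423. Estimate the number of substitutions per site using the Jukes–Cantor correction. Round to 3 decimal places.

d = −(3/4) ln(1 − 4p/3) = −0.75 ln(1 − 0.323067) = −0.75 ln(0.676933)
  = −0.75 × (-0.390183) = 0.292637 substitutions/site.

0.293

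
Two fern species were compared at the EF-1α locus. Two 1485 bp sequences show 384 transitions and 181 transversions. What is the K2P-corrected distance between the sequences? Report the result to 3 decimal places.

0.579

P = 384/1485 ≈ 0.258586 and Q = 181/1485 ≈ 0.121886.
Under the Kimura two-parameter model, d = −½ ln(1 − 2P − Q) − ¼ ln(1 − 2Q).
1 − 2P − Q = 0.360942, giving −½ ln(0.360942) = 0.509519.
1 − 2Q = 0.756228, giving −¼ ln(0.756228) = 0.069853.
d = 0.509519 + 0.069853 = 0.579372.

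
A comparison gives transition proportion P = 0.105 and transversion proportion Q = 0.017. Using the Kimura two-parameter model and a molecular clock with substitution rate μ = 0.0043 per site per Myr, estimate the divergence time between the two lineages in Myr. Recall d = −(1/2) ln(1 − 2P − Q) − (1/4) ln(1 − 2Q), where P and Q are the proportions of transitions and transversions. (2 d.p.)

15.98

Under the Kimura two-parameter model, d = −½ ln(1 − 2P − Q) − ¼ ln(1 − 2Q).
1 − 2P − Q = 0.773, giving −½ ln(0.773) = 0.128738.
1 − 2Q = 0.966, giving −¼ ln(0.966) = 0.008648.
d = 0.128738 + 0.008648 = 0.137386.
Under a molecular clock d = 2μt, so t = d/(2μ) = 0.137386 / (2 × 0.0043) = 15.98 Myr.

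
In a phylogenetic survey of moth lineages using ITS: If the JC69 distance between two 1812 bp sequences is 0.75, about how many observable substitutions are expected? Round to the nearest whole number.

859

Invert JC69: p = (3/4)(1 − e^(−4d/3)) = 0.75 × (1 − e^(-1)) = 0.75 × (1 − 0.367879) = 0.474091.
Expected differing sites = pL ≈ 0.474091 × 1812 = 859.052892 ≈ 859.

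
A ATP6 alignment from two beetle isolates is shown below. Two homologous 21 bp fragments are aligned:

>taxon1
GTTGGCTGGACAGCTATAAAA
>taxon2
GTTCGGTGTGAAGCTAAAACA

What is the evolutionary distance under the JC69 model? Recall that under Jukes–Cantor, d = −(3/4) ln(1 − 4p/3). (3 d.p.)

The sequences differ at 7 of 21 sites (4, 6, 9, 10, 11, 17, 20), so p = 7/21 ≈ 0.333333.
d = −(3/4) ln(1 − 4p/3) = −0.75 ln(1 − 0.444444) = −0.75 ln(0.555556)
  = −0.75 × (-0.587786) = 0.440840 substitutions/site.

0.441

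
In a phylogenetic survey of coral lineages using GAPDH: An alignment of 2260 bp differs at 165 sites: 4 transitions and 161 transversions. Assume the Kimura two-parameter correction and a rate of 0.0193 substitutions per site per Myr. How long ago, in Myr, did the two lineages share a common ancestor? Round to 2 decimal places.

2.00

P = 4/2260 ≈ 0.00177 and Q = 161/2260 ≈ 0.071239.
Under the Kimura two-parameter model, d = −½ ln(1 − 2P − Q) − ¼ ln(1 − 2Q).
1 − 2P − Q = 0.925221, giving −½ ln(0.925221) = 0.038861.
1 − 2Q = 0.857522, giving −¼ ln(0.857522) = 0.038427.
d = 0.038861 + 0.038427 = 0.077288.
Under a molecular clock d = 2μt, so t = d/(2μ) = 0.077288 / (2 × 0.0193) = 2.00 Myr.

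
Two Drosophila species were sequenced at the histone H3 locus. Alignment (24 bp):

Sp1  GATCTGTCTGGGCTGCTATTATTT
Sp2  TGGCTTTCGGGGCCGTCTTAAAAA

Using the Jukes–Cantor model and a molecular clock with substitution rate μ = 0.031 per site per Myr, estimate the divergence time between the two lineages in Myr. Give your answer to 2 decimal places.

The sequences differ at 13 of 24 sites, so p = 13/24 ≈ 0.541667.
d = −(3/4) ln(1 − 4p/3) = −0.75 ln(1 − 0.722223) = −0.75 ln(0.277777)
  = −0.75 × (-1.280937) = 0.960703 substitutions/site.
Under a molecular clock d = 2μt, so t = d/(2μ) = 0.960703 / (2 × 0.031) = 15.50 Myr.

15.50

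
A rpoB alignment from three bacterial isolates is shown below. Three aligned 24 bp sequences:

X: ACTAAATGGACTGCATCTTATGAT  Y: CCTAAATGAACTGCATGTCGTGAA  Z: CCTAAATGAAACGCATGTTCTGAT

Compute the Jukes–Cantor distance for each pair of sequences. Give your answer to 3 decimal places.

X–Y: 6/24 sites differ → p = 0.25, d = −0.75 ln(1 − 0.333333) = 0.304098 ≈ 0.304.
X–Z: 6/24 sites differ → p = 0.25, d = −0.75 ln(1 − 0.333333) = 0.304098 ≈ 0.304.
Y–Z: 5/24 sites differ → p ≈ 0.208333, d = −0.75 ln(1 − 0.277777) = 0.244066 ≈ 0.244.

d(X,Y) = 0.304, d(X,Z) = 0.304, d(Y,Z) = 0.244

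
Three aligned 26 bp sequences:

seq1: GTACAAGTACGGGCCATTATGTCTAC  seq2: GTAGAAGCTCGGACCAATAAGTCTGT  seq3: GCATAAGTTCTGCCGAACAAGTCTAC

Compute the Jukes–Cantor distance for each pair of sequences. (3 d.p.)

seq1–seq2: 8/26 sites differ → p ≈ 0.307692, d = −0.75 ln(1 − 0.410256) = 0.396050 ≈ 0.396.
seq1–seq3: 9/26 sites differ → p ≈ 0.346154, d = −0.75 ln(1 − 0.461539) = 0.464280 ≈ 0.464.
seq2–seq3: 9/26 sites differ → p ≈ 0.346154, d = −0.75 ln(1 − 0.461539) = 0.464280 ≈ 0.464.

d(seq1,seq2) = 0.396, d(seq1,seq3) = 0.464, d(seq2,seq3) = 0.464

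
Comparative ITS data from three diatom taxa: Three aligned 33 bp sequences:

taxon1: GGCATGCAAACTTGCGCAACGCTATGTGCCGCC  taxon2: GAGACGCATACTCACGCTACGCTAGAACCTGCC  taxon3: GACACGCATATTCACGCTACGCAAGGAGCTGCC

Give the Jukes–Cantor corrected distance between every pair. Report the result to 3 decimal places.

d(taxon1,taxon2) = 0.497, d(taxon1,taxon3) = 0.441, d(taxon2,taxon3) = 0.169

taxon1–taxon2: 12/33 sites differ → p ≈ 0.363636, d = −0.75 ln(1 − 0.484848) = 0.497470 ≈ 0.497.
taxon1–taxon3: 11/33 sites differ → p ≈ 0.333333, d = −0.75 ln(1 − 0.444444) = 0.440839 ≈ 0.441.
taxon2–taxon3: 5/33 sites differ → p ≈ 0.151515, d = −0.75 ln(1 − 0.20202) = 0.169254 ≈ 0.169.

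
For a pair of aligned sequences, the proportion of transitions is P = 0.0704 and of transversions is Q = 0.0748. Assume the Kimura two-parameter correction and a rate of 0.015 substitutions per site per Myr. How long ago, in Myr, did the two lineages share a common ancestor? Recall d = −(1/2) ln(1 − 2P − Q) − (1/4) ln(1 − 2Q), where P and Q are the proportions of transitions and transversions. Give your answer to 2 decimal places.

Under the Kimura two-parameter model, d = −½ ln(1 − 2P − Q) − ¼ ln(1 − 2Q).
1 − 2P − Q = 0.7844, giving −½ ln(0.7844) = 0.121418.
1 − 2Q = 0.8504, giving −¼ ln(0.8504) = 0.040512.
d = 0.121418 + 0.040512 = 0.161930.
Under a molecular clock d = 2μt, so t = d/(2μ) = 0.161930 / (2 × 0.015) = 5.40 Myr.

5.40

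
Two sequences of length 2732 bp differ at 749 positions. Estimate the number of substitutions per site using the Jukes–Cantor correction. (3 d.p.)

0.341

p = 749/2732 ≈ 0.274158.
d = −(3/4) ln(1 − 4p/3) = −0.75 ln(1 − 0.365544) = −0.75 ln(0.634456)
  = −0.75 × (-0.454987) = 0.341240 substitutions/site.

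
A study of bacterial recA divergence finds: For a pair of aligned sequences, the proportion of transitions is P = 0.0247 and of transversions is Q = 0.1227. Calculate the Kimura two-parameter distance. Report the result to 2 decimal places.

0.16

Under the Kimura two-parameter model, d = −½ ln(1 − 2P − Q) − ¼ ln(1 − 2Q).
1 − 2P − Q = 0.8279, giving −½ ln(0.8279) = 0.094431.
1 − 2Q = 0.7546, giving −¼ ln(0.7546) = 0.070392.
d = 0.094431 + 0.070392 = 0.164823.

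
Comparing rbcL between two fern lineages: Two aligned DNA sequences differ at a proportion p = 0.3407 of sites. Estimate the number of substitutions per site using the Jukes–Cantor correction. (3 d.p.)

0.454

d = −(3/4) ln(1 − 4p/3) = −0.75 ln(1 − 0.454267) = −0.75 ln(0.545733)
  = −0.75 × (-0.605625) = 0.454219 substitutions/site.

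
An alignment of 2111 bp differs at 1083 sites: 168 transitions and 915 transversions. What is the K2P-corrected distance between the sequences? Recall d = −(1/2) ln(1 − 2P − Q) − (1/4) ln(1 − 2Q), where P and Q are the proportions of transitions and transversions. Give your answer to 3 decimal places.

0.953

P = 168/2111 ≈ 0.079583 and Q = 915/2111 ≈ 0.433444.
Under the Kimura two-parameter model, d = −½ ln(1 − 2P − Q) − ¼ ln(1 − 2Q).
1 − 2P − Q = 0.40739, giving −½ ln(0.40739) = 0.448992.
1 − 2Q = 0.133112, giving −¼ ln(0.133112) = 0.504141.
d = 0.448992 + 0.504141 = 0.953133.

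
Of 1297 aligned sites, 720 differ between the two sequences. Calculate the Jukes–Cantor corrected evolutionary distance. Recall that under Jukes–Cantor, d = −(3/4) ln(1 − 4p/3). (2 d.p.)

p = 720/1297 ≈ 0.555127.
d = −(3/4) ln(1 − 4p/3) = −0.75 ln(1 − 0.740169) = −0.75 ln(0.259831)
  = −0.75 × (-1.347724) = 1.010793 substitutions/site.

1.01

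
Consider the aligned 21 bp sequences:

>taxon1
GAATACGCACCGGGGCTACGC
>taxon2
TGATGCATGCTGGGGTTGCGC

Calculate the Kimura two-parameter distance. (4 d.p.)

0.8541

Of 21 sites, 8 differences are transitions and 1 are transversions, so P = 8/21 ≈ 0.380952 and Q = 1/21 ≈ 0.047619.
Under the Kimura two-parameter model, d = −½ ln(1 − 2P − Q) − ¼ ln(1 − 2Q).
1 − 2P − Q = 0.190477, giving −½ ln(0.190477) = 0.829112.
1 − 2Q = 0.904762, giving −¼ ln(0.904762) = 0.025021.
d = 0.829112 + 0.025021 = 0.854133.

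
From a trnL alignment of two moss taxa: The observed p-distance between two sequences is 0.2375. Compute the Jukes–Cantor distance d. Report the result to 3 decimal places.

d = −(3/4) ln(1 − 4p/3) = −0.75 ln(1 − 0.316667) = −0.75 ln(0.683333)
  = −0.75 × (-0.380773) = 0.285580 substitutions/site.

0.286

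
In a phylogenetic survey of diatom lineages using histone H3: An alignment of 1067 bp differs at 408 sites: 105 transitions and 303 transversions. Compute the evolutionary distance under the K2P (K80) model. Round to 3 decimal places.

P = 105/1067 ≈ 0.098407 and Q = 303/1067 ≈ 0.283974.
Under the Kimura two-parameter model, d = −½ ln(1 − 2P − Q) − ¼ ln(1 − 2Q).
1 − 2P − Q = 0.519212, giving −½ ln(0.519212) = 0.327722.
1 − 2Q = 0.432052, giving −¼ ln(0.432052) = 0.209802.
d = 0.327722 + 0.209802 = 0.537524.

0.538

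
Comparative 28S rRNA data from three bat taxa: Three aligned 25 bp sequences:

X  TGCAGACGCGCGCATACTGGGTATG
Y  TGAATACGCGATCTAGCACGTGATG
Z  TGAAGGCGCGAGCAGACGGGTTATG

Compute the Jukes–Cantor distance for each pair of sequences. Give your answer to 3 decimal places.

d(X,Y) = 0.663, d(X,Z) = 0.289, d(Y,Z) = 0.490

X–Y: 11/25 sites differ → p = 0.44, d = −0.75 ln(1 − 0.586667) = 0.662626 ≈ 0.663.
X–Z: 6/25 sites differ → p = 0.24, d = −0.75 ln(1 − 0.32) = 0.289247 ≈ 0.289.
Y–Z: 9/25 sites differ → p = 0.36, d = −0.75 ln(1 − 0.48) = 0.490445 ≈ 0.490.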